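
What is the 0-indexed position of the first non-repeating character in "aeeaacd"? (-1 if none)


Input: aeeaacd
Character frequencies:
  'a': 3
  'c': 1
  'd': 1
  'e': 2
Scanning left to right for freq == 1:
  Position 0 ('a'): freq=3, skip
  Position 1 ('e'): freq=2, skip
  Position 2 ('e'): freq=2, skip
  Position 3 ('a'): freq=3, skip
  Position 4 ('a'): freq=3, skip
  Position 5 ('c'): unique! => answer = 5

5


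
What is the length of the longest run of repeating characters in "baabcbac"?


Input: "baabcbac"
Scanning for longest run:
  Position 1 ('a'): new char, reset run to 1
  Position 2 ('a'): continues run of 'a', length=2
  Position 3 ('b'): new char, reset run to 1
  Position 4 ('c'): new char, reset run to 1
  Position 5 ('b'): new char, reset run to 1
  Position 6 ('a'): new char, reset run to 1
  Position 7 ('c'): new char, reset run to 1
Longest run: 'a' with length 2

2


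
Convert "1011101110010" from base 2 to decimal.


Input: "1011101110010" in base 2
Positional expansion:
  Digit '1' (value 1) x 2^12 = 4096
  Digit '0' (value 0) x 2^11 = 0
  Digit '1' (value 1) x 2^10 = 1024
  Digit '1' (value 1) x 2^9 = 512
  Digit '1' (value 1) x 2^8 = 256
  Digit '0' (value 0) x 2^7 = 0
  Digit '1' (value 1) x 2^6 = 64
  Digit '1' (value 1) x 2^5 = 32
  Digit '1' (value 1) x 2^4 = 16
  Digit '0' (value 0) x 2^3 = 0
  Digit '0' (value 0) x 2^2 = 0
  Digit '1' (value 1) x 2^1 = 2
  Digit '0' (value 0) x 2^0 = 0
Sum = 6002

6002


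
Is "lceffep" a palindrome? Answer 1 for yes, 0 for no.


Input: lceffep
Reversed: peffecl
  Compare pos 0 ('l') with pos 6 ('p'): MISMATCH
  Compare pos 1 ('c') with pos 5 ('e'): MISMATCH
  Compare pos 2 ('e') with pos 4 ('f'): MISMATCH
Result: not a palindrome

0


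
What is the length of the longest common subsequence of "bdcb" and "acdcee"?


LCS of "bdcb" and "acdcee"
DP table:
           a    c    d    c    e    e
      0    0    0    0    0    0    0
  b   0    0    0    0    0    0    0
  d   0    0    0    1    1    1    1
  c   0    0    1    1    2    2    2
  b   0    0    1    1    2    2    2
LCS length = dp[4][6] = 2

2


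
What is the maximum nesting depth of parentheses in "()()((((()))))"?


Input: "()()((((()))))"
Tracking depth:
  Position 0 '(': depth becomes 1
  Position 1 ')': depth becomes 0
  Position 2 '(': depth becomes 1
  Position 3 ')': depth becomes 0
  Position 4 '(': depth becomes 1
  Position 5 '(': depth becomes 2
  Position 6 '(': depth becomes 3
  Position 7 '(': depth becomes 4
  Position 8 '(': depth becomes 5
  Position 9 ')': depth becomes 4
  Position 10 ')': depth becomes 3
  Position 11 ')': depth becomes 2
  Position 12 ')': depth becomes 1
  Position 13 ')': depth becomes 0
Maximum depth reached: 5

5


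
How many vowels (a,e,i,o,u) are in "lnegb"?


Input: lnegb
Checking each character:
  'l' at position 0: consonant
  'n' at position 1: consonant
  'e' at position 2: vowel (running total: 1)
  'g' at position 3: consonant
  'b' at position 4: consonant
Total vowels: 1

1


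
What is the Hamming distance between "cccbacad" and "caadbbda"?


Comparing "cccbacad" and "caadbbda" position by position:
  Position 0: 'c' vs 'c' => same
  Position 1: 'c' vs 'a' => differ
  Position 2: 'c' vs 'a' => differ
  Position 3: 'b' vs 'd' => differ
  Position 4: 'a' vs 'b' => differ
  Position 5: 'c' vs 'b' => differ
  Position 6: 'a' vs 'd' => differ
  Position 7: 'd' vs 'a' => differ
Total differences (Hamming distance): 7

7


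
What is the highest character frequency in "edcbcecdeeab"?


Input: edcbcecdeeab
Character counts:
  'a': 1
  'b': 2
  'c': 3
  'd': 2
  'e': 4
Maximum frequency: 4

4


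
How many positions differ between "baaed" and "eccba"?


Comparing "baaed" and "eccba" position by position:
  Position 0: 'b' vs 'e' => DIFFER
  Position 1: 'a' vs 'c' => DIFFER
  Position 2: 'a' vs 'c' => DIFFER
  Position 3: 'e' vs 'b' => DIFFER
  Position 4: 'd' vs 'a' => DIFFER
Positions that differ: 5

5


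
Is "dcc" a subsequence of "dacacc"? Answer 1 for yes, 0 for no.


Check if "dcc" is a subsequence of "dacacc"
Greedy scan:
  Position 0 ('d'): matches sub[0] = 'd'
  Position 1 ('a'): no match needed
  Position 2 ('c'): matches sub[1] = 'c'
  Position 3 ('a'): no match needed
  Position 4 ('c'): matches sub[2] = 'c'
  Position 5 ('c'): no match needed
All 3 characters matched => is a subsequence

1


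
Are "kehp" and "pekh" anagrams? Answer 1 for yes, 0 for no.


Strings: "kehp", "pekh"
Sorted first:  ehkp
Sorted second: ehkp
Sorted forms match => anagrams

1


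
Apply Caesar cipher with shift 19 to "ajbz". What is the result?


Caesar cipher: shift "ajbz" by 19
  'a' (pos 0) + 19 = pos 19 = 't'
  'j' (pos 9) + 19 = pos 2 = 'c'
  'b' (pos 1) + 19 = pos 20 = 'u'
  'z' (pos 25) + 19 = pos 18 = 's'
Result: tcus

tcus


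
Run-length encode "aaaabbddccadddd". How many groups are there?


Input: aaaabbddccadddd
Scanning for consecutive runs:
  Group 1: 'a' x 4 (positions 0-3)
  Group 2: 'b' x 2 (positions 4-5)
  Group 3: 'd' x 2 (positions 6-7)
  Group 4: 'c' x 2 (positions 8-9)
  Group 5: 'a' x 1 (positions 10-10)
  Group 6: 'd' x 4 (positions 11-14)
Total groups: 6

6


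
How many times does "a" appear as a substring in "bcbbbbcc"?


Searching for "a" in "bcbbbbcc"
Scanning each position:
  Position 0: "b" => no
  Position 1: "c" => no
  Position 2: "b" => no
  Position 3: "b" => no
  Position 4: "b" => no
  Position 5: "b" => no
  Position 6: "c" => no
  Position 7: "c" => no
Total occurrences: 0

0


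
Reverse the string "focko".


Input: focko
Reading characters right to left:
  Position 4: 'o'
  Position 3: 'k'
  Position 2: 'c'
  Position 1: 'o'
  Position 0: 'f'
Reversed: okcof

okcof


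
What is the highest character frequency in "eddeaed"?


Input: eddeaed
Character counts:
  'a': 1
  'd': 3
  'e': 3
Maximum frequency: 3

3


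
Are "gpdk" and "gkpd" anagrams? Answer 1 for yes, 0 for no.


Strings: "gpdk", "gkpd"
Sorted first:  dgkp
Sorted second: dgkp
Sorted forms match => anagrams

1


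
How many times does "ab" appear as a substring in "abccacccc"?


Searching for "ab" in "abccacccc"
Scanning each position:
  Position 0: "ab" => MATCH
  Position 1: "bc" => no
  Position 2: "cc" => no
  Position 3: "ca" => no
  Position 4: "ac" => no
  Position 5: "cc" => no
  Position 6: "cc" => no
  Position 7: "cc" => no
Total occurrences: 1

1


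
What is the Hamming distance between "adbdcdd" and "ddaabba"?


Comparing "adbdcdd" and "ddaabba" position by position:
  Position 0: 'a' vs 'd' => differ
  Position 1: 'd' vs 'd' => same
  Position 2: 'b' vs 'a' => differ
  Position 3: 'd' vs 'a' => differ
  Position 4: 'c' vs 'b' => differ
  Position 5: 'd' vs 'b' => differ
  Position 6: 'd' vs 'a' => differ
Total differences (Hamming distance): 6

6


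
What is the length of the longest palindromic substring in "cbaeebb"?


Input: "cbaeebb"
Checking substrings for palindromes:
  [3:5] "ee" (len 2) => palindrome
  [5:7] "bb" (len 2) => palindrome
Longest palindromic substring: "ee" with length 2

2


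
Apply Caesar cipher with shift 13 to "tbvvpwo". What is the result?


Caesar cipher: shift "tbvvpwo" by 13
  't' (pos 19) + 13 = pos 6 = 'g'
  'b' (pos 1) + 13 = pos 14 = 'o'
  'v' (pos 21) + 13 = pos 8 = 'i'
  'v' (pos 21) + 13 = pos 8 = 'i'
  'p' (pos 15) + 13 = pos 2 = 'c'
  'w' (pos 22) + 13 = pos 9 = 'j'
  'o' (pos 14) + 13 = pos 1 = 'b'
Result: goiicjb

goiicjb


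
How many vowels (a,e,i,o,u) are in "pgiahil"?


Input: pgiahil
Checking each character:
  'p' at position 0: consonant
  'g' at position 1: consonant
  'i' at position 2: vowel (running total: 1)
  'a' at position 3: vowel (running total: 2)
  'h' at position 4: consonant
  'i' at position 5: vowel (running total: 3)
  'l' at position 6: consonant
Total vowels: 3

3


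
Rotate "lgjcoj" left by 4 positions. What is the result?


Input: "lgjcoj", rotate left by 4
First 4 characters: "lgjc"
Remaining characters: "oj"
Concatenate remaining + first: "oj" + "lgjc" = "ojlgjc"

ojlgjc


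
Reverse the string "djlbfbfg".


Input: djlbfbfg
Reading characters right to left:
  Position 7: 'g'
  Position 6: 'f'
  Position 5: 'b'
  Position 4: 'f'
  Position 3: 'b'
  Position 2: 'l'
  Position 1: 'j'
  Position 0: 'd'
Reversed: gfbfbljd

gfbfbljd


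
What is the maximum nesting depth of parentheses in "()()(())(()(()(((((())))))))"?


Input: "()()(())(()(()(((((())))))))"
Tracking depth:
  Position 0 '(': depth becomes 1
  Position 1 ')': depth becomes 0
  Position 2 '(': depth becomes 1
  Position 3 ')': depth becomes 0
  Position 4 '(': depth becomes 1
  Position 5 '(': depth becomes 2
  Position 6 ')': depth becomes 1
  Position 7 ')': depth becomes 0
  Position 8 '(': depth becomes 1
  Position 9 '(': depth becomes 2
  Position 10 ')': depth becomes 1
  Position 11 '(': depth becomes 2
  Position 12 '(': depth becomes 3
  Position 13 ')': depth becomes 2
  Position 14 '(': depth becomes 3
  Position 15 '(': depth becomes 4
  Position 16 '(': depth becomes 5
  Position 17 '(': depth becomes 6
  Position 18 '(': depth becomes 7
  Position 19 '(': depth becomes 8
  Position 20 ')': depth becomes 7
  Position 21 ')': depth becomes 6
  Position 22 ')': depth becomes 5
  Position 23 ')': depth becomes 4
  Position 24 ')': depth becomes 3
  Position 25 ')': depth becomes 2
  Position 26 ')': depth becomes 1
  Position 27 ')': depth becomes 0
Maximum depth reached: 8

8


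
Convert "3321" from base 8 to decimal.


Input: "3321" in base 8
Positional expansion:
  Digit '3' (value 3) x 8^3 = 1536
  Digit '3' (value 3) x 8^2 = 192
  Digit '2' (value 2) x 8^1 = 16
  Digit '1' (value 1) x 8^0 = 1
Sum = 1745

1745


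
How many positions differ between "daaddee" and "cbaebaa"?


Comparing "daaddee" and "cbaebaa" position by position:
  Position 0: 'd' vs 'c' => DIFFER
  Position 1: 'a' vs 'b' => DIFFER
  Position 2: 'a' vs 'a' => same
  Position 3: 'd' vs 'e' => DIFFER
  Position 4: 'd' vs 'b' => DIFFER
  Position 5: 'e' vs 'a' => DIFFER
  Position 6: 'e' vs 'a' => DIFFER
Positions that differ: 6

6


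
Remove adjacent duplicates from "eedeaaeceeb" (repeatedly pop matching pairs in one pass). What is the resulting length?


Input: eedeaaeceeb
Stack-based adjacent duplicate removal:
  Read 'e': push. Stack: e
  Read 'e': matches stack top 'e' => pop. Stack: (empty)
  Read 'd': push. Stack: d
  Read 'e': push. Stack: de
  Read 'a': push. Stack: dea
  Read 'a': matches stack top 'a' => pop. Stack: de
  Read 'e': matches stack top 'e' => pop. Stack: d
  Read 'c': push. Stack: dc
  Read 'e': push. Stack: dce
  Read 'e': matches stack top 'e' => pop. Stack: dc
  Read 'b': push. Stack: dcb
Final stack: "dcb" (length 3)

3


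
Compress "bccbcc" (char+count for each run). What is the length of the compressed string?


Input: bccbcc
Runs:
  'b' x 1 => "b1"
  'c' x 2 => "c2"
  'b' x 1 => "b1"
  'c' x 2 => "c2"
Compressed: "b1c2b1c2"
Compressed length: 8

8


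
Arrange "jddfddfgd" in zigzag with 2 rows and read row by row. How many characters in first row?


Zigzag "jddfddfgd" into 2 rows:
Placing characters:
  'j' => row 0
  'd' => row 1
  'd' => row 0
  'f' => row 1
  'd' => row 0
  'd' => row 1
  'f' => row 0
  'g' => row 1
  'd' => row 0
Rows:
  Row 0: "jddfd"
  Row 1: "dfdg"
First row length: 5

5


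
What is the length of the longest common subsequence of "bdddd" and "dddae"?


LCS of "bdddd" and "dddae"
DP table:
           d    d    d    a    e
      0    0    0    0    0    0
  b   0    0    0    0    0    0
  d   0    1    1    1    1    1
  d   0    1    2    2    2    2
  d   0    1    2    3    3    3
  d   0    1    2    3    3    3
LCS length = dp[5][5] = 3

3


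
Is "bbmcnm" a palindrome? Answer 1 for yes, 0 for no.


Input: bbmcnm
Reversed: mncmbb
  Compare pos 0 ('b') with pos 5 ('m'): MISMATCH
  Compare pos 1 ('b') with pos 4 ('n'): MISMATCH
  Compare pos 2 ('m') with pos 3 ('c'): MISMATCH
Result: not a palindrome

0


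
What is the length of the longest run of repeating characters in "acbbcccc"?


Input: "acbbcccc"
Scanning for longest run:
  Position 1 ('c'): new char, reset run to 1
  Position 2 ('b'): new char, reset run to 1
  Position 3 ('b'): continues run of 'b', length=2
  Position 4 ('c'): new char, reset run to 1
  Position 5 ('c'): continues run of 'c', length=2
  Position 6 ('c'): continues run of 'c', length=3
  Position 7 ('c'): continues run of 'c', length=4
Longest run: 'c' with length 4

4


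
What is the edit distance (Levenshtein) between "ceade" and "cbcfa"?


Computing edit distance: "ceade" -> "cbcfa"
DP table:
           c    b    c    f    a
      0    1    2    3    4    5
  c   1    0    1    2    3    4
  e   2    1    1    2    3    4
  a   3    2    2    2    3    3
  d   4    3    3    3    3    4
  e   5    4    4    4    4    4
Edit distance = dp[5][5] = 4

4


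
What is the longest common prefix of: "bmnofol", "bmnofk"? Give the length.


Words: bmnofol, bmnofk
  Position 0: all 'b' => match
  Position 1: all 'm' => match
  Position 2: all 'n' => match
  Position 3: all 'o' => match
  Position 4: all 'f' => match
  Position 5: ('o', 'k') => mismatch, stop
LCP = "bmnof" (length 5)

5


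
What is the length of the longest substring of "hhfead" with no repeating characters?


Input: "hhfead"
Sliding window (track last position of each char):
  Position 0 ('h'): window [0,0] length 1 -- new best
  Position 1 ('h'): repeat (last at 0), move window start to 1
  Position 1 ('h'): window [1,1] length 1
  Position 2 ('f'): window [1,2] length 2 -- new best
  Position 3 ('e'): window [1,3] length 3 -- new best
  Position 4 ('a'): window [1,4] length 4 -- new best
  Position 5 ('d'): window [1,5] length 5 -- new best
Longest substring with no repeats: "hfead" with length 5

5


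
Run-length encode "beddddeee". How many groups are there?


Input: beddddeee
Scanning for consecutive runs:
  Group 1: 'b' x 1 (positions 0-0)
  Group 2: 'e' x 1 (positions 1-1)
  Group 3: 'd' x 4 (positions 2-5)
  Group 4: 'e' x 3 (positions 6-8)
Total groups: 4

4


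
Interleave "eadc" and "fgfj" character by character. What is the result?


Interleaving "eadc" and "fgfj":
  Position 0: 'e' from first, 'f' from second => "ef"
  Position 1: 'a' from first, 'g' from second => "ag"
  Position 2: 'd' from first, 'f' from second => "df"
  Position 3: 'c' from first, 'j' from second => "cj"
Result: efagdfcj

efagdfcj


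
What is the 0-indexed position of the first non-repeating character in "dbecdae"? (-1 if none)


Input: dbecdae
Character frequencies:
  'a': 1
  'b': 1
  'c': 1
  'd': 2
  'e': 2
Scanning left to right for freq == 1:
  Position 0 ('d'): freq=2, skip
  Position 1 ('b'): unique! => answer = 1

1


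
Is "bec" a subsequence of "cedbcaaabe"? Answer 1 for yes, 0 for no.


Check if "bec" is a subsequence of "cedbcaaabe"
Greedy scan:
  Position 0 ('c'): no match needed
  Position 1 ('e'): no match needed
  Position 2 ('d'): no match needed
  Position 3 ('b'): matches sub[0] = 'b'
  Position 4 ('c'): no match needed
  Position 5 ('a'): no match needed
  Position 6 ('a'): no match needed
  Position 7 ('a'): no match needed
  Position 8 ('b'): no match needed
  Position 9 ('e'): matches sub[1] = 'e'
Only matched 2/3 characters => not a subsequence

0


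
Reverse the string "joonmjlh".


Input: joonmjlh
Reading characters right to left:
  Position 7: 'h'
  Position 6: 'l'
  Position 5: 'j'
  Position 4: 'm'
  Position 3: 'n'
  Position 2: 'o'
  Position 1: 'o'
  Position 0: 'j'
Reversed: hljmnooj

hljmnooj


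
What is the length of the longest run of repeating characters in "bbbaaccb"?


Input: "bbbaaccb"
Scanning for longest run:
  Position 1 ('b'): continues run of 'b', length=2
  Position 2 ('b'): continues run of 'b', length=3
  Position 3 ('a'): new char, reset run to 1
  Position 4 ('a'): continues run of 'a', length=2
  Position 5 ('c'): new char, reset run to 1
  Position 6 ('c'): continues run of 'c', length=2
  Position 7 ('b'): new char, reset run to 1
Longest run: 'b' with length 3

3


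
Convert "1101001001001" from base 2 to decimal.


Input: "1101001001001" in base 2
Positional expansion:
  Digit '1' (value 1) x 2^12 = 4096
  Digit '1' (value 1) x 2^11 = 2048
  Digit '0' (value 0) x 2^10 = 0
  Digit '1' (value 1) x 2^9 = 512
  Digit '0' (value 0) x 2^8 = 0
  Digit '0' (value 0) x 2^7 = 0
  Digit '1' (value 1) x 2^6 = 64
  Digit '0' (value 0) x 2^5 = 0
  Digit '0' (value 0) x 2^4 = 0
  Digit '1' (value 1) x 2^3 = 8
  Digit '0' (value 0) x 2^2 = 0
  Digit '0' (value 0) x 2^1 = 0
  Digit '1' (value 1) x 2^0 = 1
Sum = 6729

6729


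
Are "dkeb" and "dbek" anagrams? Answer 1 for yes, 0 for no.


Strings: "dkeb", "dbek"
Sorted first:  bdek
Sorted second: bdek
Sorted forms match => anagrams

1


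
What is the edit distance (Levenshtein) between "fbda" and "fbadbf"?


Computing edit distance: "fbda" -> "fbadbf"
DP table:
           f    b    a    d    b    f
      0    1    2    3    4    5    6
  f   1    0    1    2    3    4    5
  b   2    1    0    1    2    3    4
  d   3    2    1    1    1    2    3
  a   4    3    2    1    2    2    3
Edit distance = dp[4][6] = 3

3


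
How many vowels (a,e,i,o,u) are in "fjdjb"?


Input: fjdjb
Checking each character:
  'f' at position 0: consonant
  'j' at position 1: consonant
  'd' at position 2: consonant
  'j' at position 3: consonant
  'b' at position 4: consonant
Total vowels: 0

0


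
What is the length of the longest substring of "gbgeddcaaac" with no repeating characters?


Input: "gbgeddcaaac"
Sliding window (track last position of each char):
  Position 0 ('g'): window [0,0] length 1 -- new best
  Position 1 ('b'): window [0,1] length 2 -- new best
  Position 2 ('g'): repeat (last at 0), move window start to 1
  Position 2 ('g'): window [1,2] length 2
  Position 3 ('e'): window [1,3] length 3 -- new best
  Position 4 ('d'): window [1,4] length 4 -- new best
  Position 5 ('d'): repeat (last at 4), move window start to 5
  Position 5 ('d'): window [5,5] length 1
  Position 6 ('c'): window [5,6] length 2
  Position 7 ('a'): window [5,7] length 3
  Position 8 ('a'): repeat (last at 7), move window start to 8
  Position 8 ('a'): window [8,8] length 1
  Position 9 ('a'): repeat (last at 8), move window start to 9
  Position 9 ('a'): window [9,9] length 1
  Position 10 ('c'): window [9,10] length 2
Longest substring with no repeats: "bged" with length 4

4


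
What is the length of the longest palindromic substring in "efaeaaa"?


Input: "efaeaaa"
Checking substrings for palindromes:
  [2:5] "aea" (len 3) => palindrome
  [4:7] "aaa" (len 3) => palindrome
  [4:6] "aa" (len 2) => palindrome
  [5:7] "aa" (len 2) => palindrome
Longest palindromic substring: "aea" with length 3

3


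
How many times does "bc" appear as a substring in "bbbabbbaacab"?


Searching for "bc" in "bbbabbbaacab"
Scanning each position:
  Position 0: "bb" => no
  Position 1: "bb" => no
  Position 2: "ba" => no
  Position 3: "ab" => no
  Position 4: "bb" => no
  Position 5: "bb" => no
  Position 6: "ba" => no
  Position 7: "aa" => no
  Position 8: "ac" => no
  Position 9: "ca" => no
  Position 10: "ab" => no
Total occurrences: 0

0


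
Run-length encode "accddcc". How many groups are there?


Input: accddcc
Scanning for consecutive runs:
  Group 1: 'a' x 1 (positions 0-0)
  Group 2: 'c' x 2 (positions 1-2)
  Group 3: 'd' x 2 (positions 3-4)
  Group 4: 'c' x 2 (positions 5-6)
Total groups: 4

4


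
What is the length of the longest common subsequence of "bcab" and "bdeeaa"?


LCS of "bcab" and "bdeeaa"
DP table:
           b    d    e    e    a    a
      0    0    0    0    0    0    0
  b   0    1    1    1    1    1    1
  c   0    1    1    1    1    1    1
  a   0    1    1    1    1    2    2
  b   0    1    1    1    1    2    2
LCS length = dp[4][6] = 2

2


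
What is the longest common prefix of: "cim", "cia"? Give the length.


Words: cim, cia
  Position 0: all 'c' => match
  Position 1: all 'i' => match
  Position 2: ('m', 'a') => mismatch, stop
LCP = "ci" (length 2)

2


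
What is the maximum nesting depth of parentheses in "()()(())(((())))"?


Input: "()()(())(((())))"
Tracking depth:
  Position 0 '(': depth becomes 1
  Position 1 ')': depth becomes 0
  Position 2 '(': depth becomes 1
  Position 3 ')': depth becomes 0
  Position 4 '(': depth becomes 1
  Position 5 '(': depth becomes 2
  Position 6 ')': depth becomes 1
  Position 7 ')': depth becomes 0
  Position 8 '(': depth becomes 1
  Position 9 '(': depth becomes 2
  Position 10 '(': depth becomes 3
  Position 11 '(': depth becomes 4
  Position 12 ')': depth becomes 3
  Position 13 ')': depth becomes 2
  Position 14 ')': depth becomes 1
  Position 15 ')': depth becomes 0
Maximum depth reached: 4

4


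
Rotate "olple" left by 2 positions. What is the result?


Input: "olple", rotate left by 2
First 2 characters: "ol"
Remaining characters: "ple"
Concatenate remaining + first: "ple" + "ol" = "pleol"

pleol


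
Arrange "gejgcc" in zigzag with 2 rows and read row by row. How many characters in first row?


Zigzag "gejgcc" into 2 rows:
Placing characters:
  'g' => row 0
  'e' => row 1
  'j' => row 0
  'g' => row 1
  'c' => row 0
  'c' => row 1
Rows:
  Row 0: "gjc"
  Row 1: "egc"
First row length: 3

3


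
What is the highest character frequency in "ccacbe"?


Input: ccacbe
Character counts:
  'a': 1
  'b': 1
  'c': 3
  'e': 1
Maximum frequency: 3

3


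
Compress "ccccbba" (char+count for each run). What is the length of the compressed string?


Input: ccccbba
Runs:
  'c' x 4 => "c4"
  'b' x 2 => "b2"
  'a' x 1 => "a1"
Compressed: "c4b2a1"
Compressed length: 6

6


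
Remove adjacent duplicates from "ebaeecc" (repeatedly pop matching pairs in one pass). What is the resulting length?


Input: ebaeecc
Stack-based adjacent duplicate removal:
  Read 'e': push. Stack: e
  Read 'b': push. Stack: eb
  Read 'a': push. Stack: eba
  Read 'e': push. Stack: ebae
  Read 'e': matches stack top 'e' => pop. Stack: eba
  Read 'c': push. Stack: ebac
  Read 'c': matches stack top 'c' => pop. Stack: eba
Final stack: "eba" (length 3)

3


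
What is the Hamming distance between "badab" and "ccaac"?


Comparing "badab" and "ccaac" position by position:
  Position 0: 'b' vs 'c' => differ
  Position 1: 'a' vs 'c' => differ
  Position 2: 'd' vs 'a' => differ
  Position 3: 'a' vs 'a' => same
  Position 4: 'b' vs 'c' => differ
Total differences (Hamming distance): 4

4


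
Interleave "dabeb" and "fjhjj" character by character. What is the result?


Interleaving "dabeb" and "fjhjj":
  Position 0: 'd' from first, 'f' from second => "df"
  Position 1: 'a' from first, 'j' from second => "aj"
  Position 2: 'b' from first, 'h' from second => "bh"
  Position 3: 'e' from first, 'j' from second => "ej"
  Position 4: 'b' from first, 'j' from second => "bj"
Result: dfajbhejbj

dfajbhejbj


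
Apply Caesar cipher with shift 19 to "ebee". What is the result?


Caesar cipher: shift "ebee" by 19
  'e' (pos 4) + 19 = pos 23 = 'x'
  'b' (pos 1) + 19 = pos 20 = 'u'
  'e' (pos 4) + 19 = pos 23 = 'x'
  'e' (pos 4) + 19 = pos 23 = 'x'
Result: xuxx

xuxx


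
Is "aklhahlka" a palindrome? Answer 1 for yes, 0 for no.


Input: aklhahlka
Reversed: aklhahlka
  Compare pos 0 ('a') with pos 8 ('a'): match
  Compare pos 1 ('k') with pos 7 ('k'): match
  Compare pos 2 ('l') with pos 6 ('l'): match
  Compare pos 3 ('h') with pos 5 ('h'): match
Result: palindrome

1


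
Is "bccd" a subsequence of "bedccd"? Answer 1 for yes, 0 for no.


Check if "bccd" is a subsequence of "bedccd"
Greedy scan:
  Position 0 ('b'): matches sub[0] = 'b'
  Position 1 ('e'): no match needed
  Position 2 ('d'): no match needed
  Position 3 ('c'): matches sub[1] = 'c'
  Position 4 ('c'): matches sub[2] = 'c'
  Position 5 ('d'): matches sub[3] = 'd'
All 4 characters matched => is a subsequence

1


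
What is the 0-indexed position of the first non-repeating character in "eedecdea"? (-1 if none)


Input: eedecdea
Character frequencies:
  'a': 1
  'c': 1
  'd': 2
  'e': 4
Scanning left to right for freq == 1:
  Position 0 ('e'): freq=4, skip
  Position 1 ('e'): freq=4, skip
  Position 2 ('d'): freq=2, skip
  Position 3 ('e'): freq=4, skip
  Position 4 ('c'): unique! => answer = 4

4


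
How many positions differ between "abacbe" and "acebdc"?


Comparing "abacbe" and "acebdc" position by position:
  Position 0: 'a' vs 'a' => same
  Position 1: 'b' vs 'c' => DIFFER
  Position 2: 'a' vs 'e' => DIFFER
  Position 3: 'c' vs 'b' => DIFFER
  Position 4: 'b' vs 'd' => DIFFER
  Position 5: 'e' vs 'c' => DIFFER
Positions that differ: 5

5


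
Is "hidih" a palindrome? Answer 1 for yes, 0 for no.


Input: hidih
Reversed: hidih
  Compare pos 0 ('h') with pos 4 ('h'): match
  Compare pos 1 ('i') with pos 3 ('i'): match
Result: palindrome

1


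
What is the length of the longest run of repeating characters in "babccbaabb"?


Input: "babccbaabb"
Scanning for longest run:
  Position 1 ('a'): new char, reset run to 1
  Position 2 ('b'): new char, reset run to 1
  Position 3 ('c'): new char, reset run to 1
  Position 4 ('c'): continues run of 'c', length=2
  Position 5 ('b'): new char, reset run to 1
  Position 6 ('a'): new char, reset run to 1
  Position 7 ('a'): continues run of 'a', length=2
  Position 8 ('b'): new char, reset run to 1
  Position 9 ('b'): continues run of 'b', length=2
Longest run: 'c' with length 2

2


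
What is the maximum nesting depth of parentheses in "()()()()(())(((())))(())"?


Input: "()()()()(())(((())))(())"
Tracking depth:
  Position 0 '(': depth becomes 1
  Position 1 ')': depth becomes 0
  Position 2 '(': depth becomes 1
  Position 3 ')': depth becomes 0
  Position 4 '(': depth becomes 1
  Position 5 ')': depth becomes 0
  Position 6 '(': depth becomes 1
  Position 7 ')': depth becomes 0
  Position 8 '(': depth becomes 1
  Position 9 '(': depth becomes 2
  Position 10 ')': depth becomes 1
  Position 11 ')': depth becomes 0
  Position 12 '(': depth becomes 1
  Position 13 '(': depth becomes 2
  Position 14 '(': depth becomes 3
  Position 15 '(': depth becomes 4
  Position 16 ')': depth becomes 3
  Position 17 ')': depth becomes 2
  Position 18 ')': depth becomes 1
  Position 19 ')': depth becomes 0
  Position 20 '(': depth becomes 1
  Position 21 '(': depth becomes 2
  Position 22 ')': depth becomes 1
  Position 23 ')': depth becomes 0
Maximum depth reached: 4

4


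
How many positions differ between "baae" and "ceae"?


Comparing "baae" and "ceae" position by position:
  Position 0: 'b' vs 'c' => DIFFER
  Position 1: 'a' vs 'e' => DIFFER
  Position 2: 'a' vs 'a' => same
  Position 3: 'e' vs 'e' => same
Positions that differ: 2

2


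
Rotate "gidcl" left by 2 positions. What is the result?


Input: "gidcl", rotate left by 2
First 2 characters: "gi"
Remaining characters: "dcl"
Concatenate remaining + first: "dcl" + "gi" = "dclgi"

dclgi


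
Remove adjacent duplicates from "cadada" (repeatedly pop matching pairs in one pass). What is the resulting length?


Input: cadada
Stack-based adjacent duplicate removal:
  Read 'c': push. Stack: c
  Read 'a': push. Stack: ca
  Read 'd': push. Stack: cad
  Read 'a': push. Stack: cada
  Read 'd': push. Stack: cadad
  Read 'a': push. Stack: cadada
Final stack: "cadada" (length 6)

6


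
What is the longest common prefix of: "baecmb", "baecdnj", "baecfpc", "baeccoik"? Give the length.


Words: baecmb, baecdnj, baecfpc, baeccoik
  Position 0: all 'b' => match
  Position 1: all 'a' => match
  Position 2: all 'e' => match
  Position 3: all 'c' => match
  Position 4: ('m', 'd', 'f', 'c') => mismatch, stop
LCP = "baec" (length 4)

4


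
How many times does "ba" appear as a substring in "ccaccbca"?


Searching for "ba" in "ccaccbca"
Scanning each position:
  Position 0: "cc" => no
  Position 1: "ca" => no
  Position 2: "ac" => no
  Position 3: "cc" => no
  Position 4: "cb" => no
  Position 5: "bc" => no
  Position 6: "ca" => no
Total occurrences: 0

0


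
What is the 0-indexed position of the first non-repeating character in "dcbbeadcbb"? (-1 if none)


Input: dcbbeadcbb
Character frequencies:
  'a': 1
  'b': 4
  'c': 2
  'd': 2
  'e': 1
Scanning left to right for freq == 1:
  Position 0 ('d'): freq=2, skip
  Position 1 ('c'): freq=2, skip
  Position 2 ('b'): freq=4, skip
  Position 3 ('b'): freq=4, skip
  Position 4 ('e'): unique! => answer = 4

4


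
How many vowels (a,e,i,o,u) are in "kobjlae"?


Input: kobjlae
Checking each character:
  'k' at position 0: consonant
  'o' at position 1: vowel (running total: 1)
  'b' at position 2: consonant
  'j' at position 3: consonant
  'l' at position 4: consonant
  'a' at position 5: vowel (running total: 2)
  'e' at position 6: vowel (running total: 3)
Total vowels: 3

3


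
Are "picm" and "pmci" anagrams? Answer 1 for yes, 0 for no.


Strings: "picm", "pmci"
Sorted first:  cimp
Sorted second: cimp
Sorted forms match => anagrams

1


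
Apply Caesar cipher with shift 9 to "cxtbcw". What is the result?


Caesar cipher: shift "cxtbcw" by 9
  'c' (pos 2) + 9 = pos 11 = 'l'
  'x' (pos 23) + 9 = pos 6 = 'g'
  't' (pos 19) + 9 = pos 2 = 'c'
  'b' (pos 1) + 9 = pos 10 = 'k'
  'c' (pos 2) + 9 = pos 11 = 'l'
  'w' (pos 22) + 9 = pos 5 = 'f'
Result: lgcklf

lgcklf


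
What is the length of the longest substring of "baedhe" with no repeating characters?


Input: "baedhe"
Sliding window (track last position of each char):
  Position 0 ('b'): window [0,0] length 1 -- new best
  Position 1 ('a'): window [0,1] length 2 -- new best
  Position 2 ('e'): window [0,2] length 3 -- new best
  Position 3 ('d'): window [0,3] length 4 -- new best
  Position 4 ('h'): window [0,4] length 5 -- new best
  Position 5 ('e'): repeat (last at 2), move window start to 3
  Position 5 ('e'): window [3,5] length 3
Longest substring with no repeats: "baedh" with length 5

5


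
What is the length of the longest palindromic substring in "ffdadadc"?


Input: "ffdadadc"
Checking substrings for palindromes:
  [2:7] "dadad" (len 5) => palindrome
  [2:5] "dad" (len 3) => palindrome
  [3:6] "ada" (len 3) => palindrome
  [4:7] "dad" (len 3) => palindrome
  [0:2] "ff" (len 2) => palindrome
Longest palindromic substring: "dadad" with length 5

5


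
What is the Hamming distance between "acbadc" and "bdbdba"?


Comparing "acbadc" and "bdbdba" position by position:
  Position 0: 'a' vs 'b' => differ
  Position 1: 'c' vs 'd' => differ
  Position 2: 'b' vs 'b' => same
  Position 3: 'a' vs 'd' => differ
  Position 4: 'd' vs 'b' => differ
  Position 5: 'c' vs 'a' => differ
Total differences (Hamming distance): 5

5


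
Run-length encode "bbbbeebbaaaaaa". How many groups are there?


Input: bbbbeebbaaaaaa
Scanning for consecutive runs:
  Group 1: 'b' x 4 (positions 0-3)
  Group 2: 'e' x 2 (positions 4-5)
  Group 3: 'b' x 2 (positions 6-7)
  Group 4: 'a' x 6 (positions 8-13)
Total groups: 4

4


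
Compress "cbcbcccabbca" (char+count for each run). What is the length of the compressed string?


Input: cbcbcccabbca
Runs:
  'c' x 1 => "c1"
  'b' x 1 => "b1"
  'c' x 1 => "c1"
  'b' x 1 => "b1"
  'c' x 3 => "c3"
  'a' x 1 => "a1"
  'b' x 2 => "b2"
  'c' x 1 => "c1"
  'a' x 1 => "a1"
Compressed: "c1b1c1b1c3a1b2c1a1"
Compressed length: 18

18


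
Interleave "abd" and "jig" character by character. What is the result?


Interleaving "abd" and "jig":
  Position 0: 'a' from first, 'j' from second => "aj"
  Position 1: 'b' from first, 'i' from second => "bi"
  Position 2: 'd' from first, 'g' from second => "dg"
Result: ajbidg

ajbidg


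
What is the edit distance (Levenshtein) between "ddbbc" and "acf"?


Computing edit distance: "ddbbc" -> "acf"
DP table:
           a    c    f
      0    1    2    3
  d   1    1    2    3
  d   2    2    2    3
  b   3    3    3    3
  b   4    4    4    4
  c   5    5    4    5
Edit distance = dp[5][3] = 5

5


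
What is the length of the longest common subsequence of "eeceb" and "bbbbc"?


LCS of "eeceb" and "bbbbc"
DP table:
           b    b    b    b    c
      0    0    0    0    0    0
  e   0    0    0    0    0    0
  e   0    0    0    0    0    0
  c   0    0    0    0    0    1
  e   0    0    0    0    0    1
  b   0    1    1    1    1    1
LCS length = dp[5][5] = 1

1


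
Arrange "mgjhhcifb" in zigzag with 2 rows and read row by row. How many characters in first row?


Zigzag "mgjhhcifb" into 2 rows:
Placing characters:
  'm' => row 0
  'g' => row 1
  'j' => row 0
  'h' => row 1
  'h' => row 0
  'c' => row 1
  'i' => row 0
  'f' => row 1
  'b' => row 0
Rows:
  Row 0: "mjhib"
  Row 1: "ghcf"
First row length: 5

5


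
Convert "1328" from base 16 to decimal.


Input: "1328" in base 16
Positional expansion:
  Digit '1' (value 1) x 16^3 = 4096
  Digit '3' (value 3) x 16^2 = 768
  Digit '2' (value 2) x 16^1 = 32
  Digit '8' (value 8) x 16^0 = 8
Sum = 4904

4904


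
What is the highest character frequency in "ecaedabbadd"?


Input: ecaedabbadd
Character counts:
  'a': 3
  'b': 2
  'c': 1
  'd': 3
  'e': 2
Maximum frequency: 3

3


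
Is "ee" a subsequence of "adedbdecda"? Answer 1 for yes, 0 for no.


Check if "ee" is a subsequence of "adedbdecda"
Greedy scan:
  Position 0 ('a'): no match needed
  Position 1 ('d'): no match needed
  Position 2 ('e'): matches sub[0] = 'e'
  Position 3 ('d'): no match needed
  Position 4 ('b'): no match needed
  Position 5 ('d'): no match needed
  Position 6 ('e'): matches sub[1] = 'e'
  Position 7 ('c'): no match needed
  Position 8 ('d'): no match needed
  Position 9 ('a'): no match needed
All 2 characters matched => is a subsequence

1


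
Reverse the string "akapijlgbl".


Input: akapijlgbl
Reading characters right to left:
  Position 9: 'l'
  Position 8: 'b'
  Position 7: 'g'
  Position 6: 'l'
  Position 5: 'j'
  Position 4: 'i'
  Position 3: 'p'
  Position 2: 'a'
  Position 1: 'k'
  Position 0: 'a'
Reversed: lbgljipaka

lbgljipaka


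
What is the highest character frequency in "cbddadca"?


Input: cbddadca
Character counts:
  'a': 2
  'b': 1
  'c': 2
  'd': 3
Maximum frequency: 3

3


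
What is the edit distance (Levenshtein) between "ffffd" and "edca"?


Computing edit distance: "ffffd" -> "edca"
DP table:
           e    d    c    a
      0    1    2    3    4
  f   1    1    2    3    4
  f   2    2    2    3    4
  f   3    3    3    3    4
  f   4    4    4    4    4
  d   5    5    4    5    5
Edit distance = dp[5][4] = 5

5


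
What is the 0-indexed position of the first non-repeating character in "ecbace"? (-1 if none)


Input: ecbace
Character frequencies:
  'a': 1
  'b': 1
  'c': 2
  'e': 2
Scanning left to right for freq == 1:
  Position 0 ('e'): freq=2, skip
  Position 1 ('c'): freq=2, skip
  Position 2 ('b'): unique! => answer = 2

2


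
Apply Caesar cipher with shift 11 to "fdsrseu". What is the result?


Caesar cipher: shift "fdsrseu" by 11
  'f' (pos 5) + 11 = pos 16 = 'q'
  'd' (pos 3) + 11 = pos 14 = 'o'
  's' (pos 18) + 11 = pos 3 = 'd'
  'r' (pos 17) + 11 = pos 2 = 'c'
  's' (pos 18) + 11 = pos 3 = 'd'
  'e' (pos 4) + 11 = pos 15 = 'p'
  'u' (pos 20) + 11 = pos 5 = 'f'
Result: qodcdpf

qodcdpf


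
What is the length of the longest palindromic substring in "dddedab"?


Input: "dddedab"
Checking substrings for palindromes:
  [0:3] "ddd" (len 3) => palindrome
  [2:5] "ded" (len 3) => palindrome
  [0:2] "dd" (len 2) => palindrome
  [1:3] "dd" (len 2) => palindrome
Longest palindromic substring: "ddd" with length 3

3


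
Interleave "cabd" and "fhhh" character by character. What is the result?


Interleaving "cabd" and "fhhh":
  Position 0: 'c' from first, 'f' from second => "cf"
  Position 1: 'a' from first, 'h' from second => "ah"
  Position 2: 'b' from first, 'h' from second => "bh"
  Position 3: 'd' from first, 'h' from second => "dh"
Result: cfahbhdh

cfahbhdh


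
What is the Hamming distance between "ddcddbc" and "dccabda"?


Comparing "ddcddbc" and "dccabda" position by position:
  Position 0: 'd' vs 'd' => same
  Position 1: 'd' vs 'c' => differ
  Position 2: 'c' vs 'c' => same
  Position 3: 'd' vs 'a' => differ
  Position 4: 'd' vs 'b' => differ
  Position 5: 'b' vs 'd' => differ
  Position 6: 'c' vs 'a' => differ
Total differences (Hamming distance): 5

5


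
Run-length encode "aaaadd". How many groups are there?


Input: aaaadd
Scanning for consecutive runs:
  Group 1: 'a' x 4 (positions 0-3)
  Group 2: 'd' x 2 (positions 4-5)
Total groups: 2

2


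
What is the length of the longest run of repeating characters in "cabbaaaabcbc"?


Input: "cabbaaaabcbc"
Scanning for longest run:
  Position 1 ('a'): new char, reset run to 1
  Position 2 ('b'): new char, reset run to 1
  Position 3 ('b'): continues run of 'b', length=2
  Position 4 ('a'): new char, reset run to 1
  Position 5 ('a'): continues run of 'a', length=2
  Position 6 ('a'): continues run of 'a', length=3
  Position 7 ('a'): continues run of 'a', length=4
  Position 8 ('b'): new char, reset run to 1
  Position 9 ('c'): new char, reset run to 1
  Position 10 ('b'): new char, reset run to 1
  Position 11 ('c'): new char, reset run to 1
Longest run: 'a' with length 4

4


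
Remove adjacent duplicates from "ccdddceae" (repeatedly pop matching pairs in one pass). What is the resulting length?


Input: ccdddceae
Stack-based adjacent duplicate removal:
  Read 'c': push. Stack: c
  Read 'c': matches stack top 'c' => pop. Stack: (empty)
  Read 'd': push. Stack: d
  Read 'd': matches stack top 'd' => pop. Stack: (empty)
  Read 'd': push. Stack: d
  Read 'c': push. Stack: dc
  Read 'e': push. Stack: dce
  Read 'a': push. Stack: dcea
  Read 'e': push. Stack: dceae
Final stack: "dceae" (length 5)

5


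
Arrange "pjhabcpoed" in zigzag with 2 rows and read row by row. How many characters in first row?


Zigzag "pjhabcpoed" into 2 rows:
Placing characters:
  'p' => row 0
  'j' => row 1
  'h' => row 0
  'a' => row 1
  'b' => row 0
  'c' => row 1
  'p' => row 0
  'o' => row 1
  'e' => row 0
  'd' => row 1
Rows:
  Row 0: "phbpe"
  Row 1: "jacod"
First row length: 5

5


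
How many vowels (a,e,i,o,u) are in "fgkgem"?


Input: fgkgem
Checking each character:
  'f' at position 0: consonant
  'g' at position 1: consonant
  'k' at position 2: consonant
  'g' at position 3: consonant
  'e' at position 4: vowel (running total: 1)
  'm' at position 5: consonant
Total vowels: 1

1


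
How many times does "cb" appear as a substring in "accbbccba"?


Searching for "cb" in "accbbccba"
Scanning each position:
  Position 0: "ac" => no
  Position 1: "cc" => no
  Position 2: "cb" => MATCH
  Position 3: "bb" => no
  Position 4: "bc" => no
  Position 5: "cc" => no
  Position 6: "cb" => MATCH
  Position 7: "ba" => no
Total occurrences: 2

2


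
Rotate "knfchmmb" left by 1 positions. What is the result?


Input: "knfchmmb", rotate left by 1
First 1 characters: "k"
Remaining characters: "nfchmmb"
Concatenate remaining + first: "nfchmmb" + "k" = "nfchmmbk"

nfchmmbk


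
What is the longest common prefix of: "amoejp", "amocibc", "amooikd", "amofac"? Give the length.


Words: amoejp, amocibc, amooikd, amofac
  Position 0: all 'a' => match
  Position 1: all 'm' => match
  Position 2: all 'o' => match
  Position 3: ('e', 'c', 'o', 'f') => mismatch, stop
LCP = "amo" (length 3)

3


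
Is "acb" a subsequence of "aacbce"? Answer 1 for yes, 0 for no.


Check if "acb" is a subsequence of "aacbce"
Greedy scan:
  Position 0 ('a'): matches sub[0] = 'a'
  Position 1 ('a'): no match needed
  Position 2 ('c'): matches sub[1] = 'c'
  Position 3 ('b'): matches sub[2] = 'b'
  Position 4 ('c'): no match needed
  Position 5 ('e'): no match needed
All 3 characters matched => is a subsequence

1


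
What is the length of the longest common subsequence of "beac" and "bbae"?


LCS of "beac" and "bbae"
DP table:
           b    b    a    e
      0    0    0    0    0
  b   0    1    1    1    1
  e   0    1    1    1    2
  a   0    1    1    2    2
  c   0    1    1    2    2
LCS length = dp[4][4] = 2

2
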